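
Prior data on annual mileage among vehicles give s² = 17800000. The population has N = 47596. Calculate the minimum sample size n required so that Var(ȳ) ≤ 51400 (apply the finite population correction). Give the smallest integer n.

344

Without fpc, n₀ = s²/D = 17800000/51400 = 346.3035.
With fpc, (1 − n/N)·s²/n ≤ D requires n ≥ n₀/(1 + n₀/N) = 346.3035/(1 + 346.3035/47596) = 343.8020.
Rounding up, n = 344.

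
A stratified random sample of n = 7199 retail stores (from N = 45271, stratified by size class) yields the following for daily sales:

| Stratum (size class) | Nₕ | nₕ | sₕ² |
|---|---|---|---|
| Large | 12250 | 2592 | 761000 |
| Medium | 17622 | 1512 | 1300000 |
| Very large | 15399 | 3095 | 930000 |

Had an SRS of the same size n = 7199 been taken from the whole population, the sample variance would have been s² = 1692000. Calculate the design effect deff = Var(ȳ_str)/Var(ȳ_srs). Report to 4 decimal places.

0.8288

Var(ȳ_str) = Σ Wₕ²(1−fₕ)sₕ²/nₕ with Wₕ = Nₕ/45271:
  Large: (12250/45271)²·(1−2592/12250)·761000/2592 = 16.948559
  Medium: (17622/45271)²·(1−1512/17622)·1300000/1512 = 119.09736
  Very large: (15399/45271)²·(1−3095/15399)·930000/3095 = 27.779278
  → Var(ȳ_str) = 163.8252.
Var(ȳ_srs) = (1 − 7199/45271)·1692000/7199 = 197.65772.
deff = 163.8252 / 197.65772 = 0.8288.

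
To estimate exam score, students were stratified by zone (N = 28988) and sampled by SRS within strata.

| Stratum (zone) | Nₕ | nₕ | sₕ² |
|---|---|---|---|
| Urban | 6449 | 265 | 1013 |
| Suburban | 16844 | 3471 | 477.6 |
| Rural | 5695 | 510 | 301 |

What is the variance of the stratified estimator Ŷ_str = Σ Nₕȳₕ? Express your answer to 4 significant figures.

Var(Ŷ_str) = Σₕ Nₕ²(1 − fₕ)sₕ²/nₕ.
Urban: 6449²·(1 − 265/6449)·1013/265 = 1.524493 × 10^8.
Suburban: 16844²·(1 − 3471/16844)·477.6/3471 = 3.0994439 × 10^7.
Rural: 5695²·(1 − 510/5695)·301/510 = 1.7427649 × 10^7.
Sum = 2.0087139 × 10^8.

2.009 × 10^8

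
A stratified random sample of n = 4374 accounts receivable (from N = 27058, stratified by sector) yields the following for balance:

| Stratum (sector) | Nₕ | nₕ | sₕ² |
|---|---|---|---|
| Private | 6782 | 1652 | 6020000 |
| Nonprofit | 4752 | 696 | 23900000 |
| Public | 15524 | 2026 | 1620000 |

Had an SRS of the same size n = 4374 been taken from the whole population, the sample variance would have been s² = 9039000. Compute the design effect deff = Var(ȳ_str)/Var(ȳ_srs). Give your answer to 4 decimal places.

Var(ȳ_str) = Σ Wₕ²(1−fₕ)sₕ²/nₕ with Wₕ = Nₕ/27058:
  Private: (6782/27058)²·(1−1652/6782)·6020000/1652 = 173.16903
  Nonprofit: (4752/27058)²·(1−696/4752)·23900000/696 = 904.00671
  Public: (15524/27058)²·(1−2026/15524)·1620000/2026 = 228.85334
  → Var(ȳ_str) = 1306.0291.
Var(ȳ_srs) = (1 − 4374/27058)·9039000/4374 = 1732.4693.
deff = 1306.0291 / 1732.4693 = 0.7539.

0.7539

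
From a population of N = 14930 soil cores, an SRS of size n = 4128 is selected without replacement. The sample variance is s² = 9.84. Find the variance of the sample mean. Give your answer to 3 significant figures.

Under SRS without replacement, Var(ȳ) = (1 − f)·s²/n with f = n/N = 4128/14930 = 0.27649029.
Var(ȳ) = (1 − 0.27649029)·9.84/4128 = 0.72350971·0.0023837209 = 0.0017246452.

0.00172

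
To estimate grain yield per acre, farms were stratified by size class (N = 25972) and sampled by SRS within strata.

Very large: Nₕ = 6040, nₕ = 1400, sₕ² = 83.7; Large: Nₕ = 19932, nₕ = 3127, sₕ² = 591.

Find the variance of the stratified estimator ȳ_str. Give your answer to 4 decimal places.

Var(ȳ_str) = Σₕ Wₕ²(1 − fₕ)sₕ²/nₕ with Wₕ = Nₕ/N, N = 25972.
Very large: Wₕ = 0.23255814; term = 0.23255814²·(1 − 0.23178808)·83.7/1400 = 0.0024839426.
Large: Wₕ = 0.76744186; term = 0.76744186²·(1 − 0.15688340)·591/3127 = 0.093850849.
Sum = 0.096334792.

0.0963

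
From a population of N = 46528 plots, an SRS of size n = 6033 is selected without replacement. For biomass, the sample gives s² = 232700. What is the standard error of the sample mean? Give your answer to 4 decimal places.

5.7940

Under SRS without replacement, Var(ȳ) = (1 − f)·s²/n with f = n/N = 6033/46528 = 0.12966386.
Var(ȳ) = (1 − 0.12966386)·232700/6033 = 0.87033614·38.571192 = 33.569902.
SE(ȳ) = √(33.569902) = 5.7940.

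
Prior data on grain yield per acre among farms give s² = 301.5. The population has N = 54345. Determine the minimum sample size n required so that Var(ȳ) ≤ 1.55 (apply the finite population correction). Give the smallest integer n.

194

Without fpc, n₀ = s²/D = 301.5/1.55 = 194.5161.
With fpc, (1 − n/N)·s²/n ≤ D requires n ≥ n₀/(1 + n₀/N) = 194.5161/(1 + 194.5161/54345) = 193.8224.
Rounding up, n = 194.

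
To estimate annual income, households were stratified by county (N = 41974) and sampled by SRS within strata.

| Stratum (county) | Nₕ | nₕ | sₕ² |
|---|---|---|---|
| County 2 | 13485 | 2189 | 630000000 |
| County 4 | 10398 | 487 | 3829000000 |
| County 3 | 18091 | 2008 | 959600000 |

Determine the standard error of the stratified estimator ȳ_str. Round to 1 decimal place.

Var(ȳ_str) = Σₕ Wₕ²(1 − fₕ)sₕ²/nₕ with Wₕ = Nₕ/N, N = 41974.
County 2: Wₕ = 0.32127031; term = 0.32127031²·(1 − 0.16232851)·630000000/2189 = 24883.399.
County 4: Wₕ = 0.24772478; term = 0.24772478²·(1 − 0.04683593)·3829000000/487 = 459899.54.
County 3: Wₕ = 0.43100491; term = 0.43100491²·(1 − 0.11099442)·959600000/2008 = 78921.522.
Sum = 563704.46.
SE = √(563704.46) = 750.8.

750.8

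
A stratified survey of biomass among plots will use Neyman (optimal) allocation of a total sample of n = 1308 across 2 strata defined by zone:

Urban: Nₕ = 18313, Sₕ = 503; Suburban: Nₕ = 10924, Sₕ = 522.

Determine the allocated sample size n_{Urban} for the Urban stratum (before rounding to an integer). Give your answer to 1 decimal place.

807.9

Neyman allocation: nₕ = n·NₕSₕ / Σⱼ NⱼSⱼ.
Σ NⱼSⱼ = 18313·503 + 10924·522 = 1.4913767 × 10^7.
n_{Urban} = 1308·18313·503 / (1.4913767 × 10^7) = 807.9.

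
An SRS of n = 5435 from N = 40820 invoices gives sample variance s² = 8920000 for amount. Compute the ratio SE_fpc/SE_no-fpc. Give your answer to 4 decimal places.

f = n/N = 5435/40820 = 0.13314552.
SE_no-fpc = √(s²/n) = 40.511904; SE_fpc = √((1−f)s²/n) = 37.718616.
Ratio = √(1−f) = 0.93105020.

0.9311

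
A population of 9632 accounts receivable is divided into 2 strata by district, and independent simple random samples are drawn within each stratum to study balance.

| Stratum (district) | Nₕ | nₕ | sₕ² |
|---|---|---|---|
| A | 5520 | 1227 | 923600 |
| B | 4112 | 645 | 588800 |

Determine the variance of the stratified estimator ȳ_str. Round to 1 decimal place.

Var(ȳ_str) = Σₕ Wₕ²(1 − fₕ)sₕ²/nₕ with Wₕ = Nₕ/N, N = 9632.
A: Wₕ = 0.57308970; term = 0.57308970²·(1 − 0.22228261)·923600/1227 = 192.26772.
B: Wₕ = 0.42691030; term = 0.42691030²·(1 − 0.15685798)·588800/645 = 140.27558.
Sum = 332.5433.

332.5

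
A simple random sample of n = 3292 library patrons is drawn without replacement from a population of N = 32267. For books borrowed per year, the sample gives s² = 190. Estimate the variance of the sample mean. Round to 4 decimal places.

Under SRS without replacement, Var(ȳ) = (1 − f)·s²/n with f = n/N = 3292/32267 = 0.10202374.
Var(ȳ) = (1 − 0.10202374)·190/3292 = 0.89797626·0.057715674 = 0.051827305.

0.0518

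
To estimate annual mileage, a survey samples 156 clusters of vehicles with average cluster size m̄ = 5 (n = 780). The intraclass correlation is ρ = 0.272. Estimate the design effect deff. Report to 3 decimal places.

deff = 1 + (5 − 1)·0.272 = 1 + 1.088 = 2.088.

2.088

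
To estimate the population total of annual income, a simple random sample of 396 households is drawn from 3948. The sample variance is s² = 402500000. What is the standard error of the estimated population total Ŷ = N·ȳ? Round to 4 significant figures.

Var(Ŷ) = N²·Var(ȳ) = N²·(1 − n/N)·s²/n.
f = 396/3948 = 0.10030395; Var(ȳ) = 0.89969605·402500000/396 = 914463.79.
Var(Ŷ) = 3948² · 914463.79 = 1.4253476 × 10^13.
SE(Ŷ) = √(1.4253476 × 10^13) = 3.775 × 10^6.

3.775 × 10^6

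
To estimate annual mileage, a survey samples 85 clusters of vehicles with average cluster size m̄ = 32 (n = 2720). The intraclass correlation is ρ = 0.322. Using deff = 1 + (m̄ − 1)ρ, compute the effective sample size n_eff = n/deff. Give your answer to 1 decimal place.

247.7

deff = 1 + (32 − 1)·0.322 = 1 + 9.982 = 10.982.
n_eff = 2720 / 10.982 = 247.7.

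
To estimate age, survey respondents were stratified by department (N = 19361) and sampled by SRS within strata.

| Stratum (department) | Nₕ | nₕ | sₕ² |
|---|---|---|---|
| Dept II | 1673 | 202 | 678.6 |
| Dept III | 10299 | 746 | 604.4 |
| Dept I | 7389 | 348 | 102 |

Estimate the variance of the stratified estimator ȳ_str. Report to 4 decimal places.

Var(ȳ_str) = Σₕ Wₕ²(1 − fₕ)sₕ²/nₕ with Wₕ = Nₕ/N, N = 19361.
Dept II: Wₕ = 0.08641083; term = 0.08641083²·(1 − 0.12074118)·678.6/202 = 0.02205543.
Dept III: Wₕ = 0.53194566; term = 0.53194566²·(1 − 0.07243422)·604.4/746 = 0.21264976.
Dept I: Wₕ = 0.38164351; term = 0.38164351²·(1 − 0.04709704)·102/348 = 0.040680414.
Sum = 0.2753856.

0.2754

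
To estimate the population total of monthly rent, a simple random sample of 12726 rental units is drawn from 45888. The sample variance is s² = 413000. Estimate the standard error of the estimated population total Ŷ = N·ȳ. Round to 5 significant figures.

Var(Ŷ) = N²·Var(ȳ) = N²·(1 − n/N)·s²/n.
f = 12726/45888 = 0.27732741; Var(ȳ) = 0.72267259·413000/12726 = 23.453071.
Var(Ŷ) = 45888² · 23.453071 = 4.9385332 × 10^10.
SE(Ŷ) = √(4.9385332 × 10^10) = 222230.

222230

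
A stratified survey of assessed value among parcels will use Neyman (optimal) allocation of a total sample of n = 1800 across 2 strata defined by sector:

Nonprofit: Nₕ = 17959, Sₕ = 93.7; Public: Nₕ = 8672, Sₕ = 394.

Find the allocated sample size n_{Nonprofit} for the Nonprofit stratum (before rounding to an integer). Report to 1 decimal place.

Neyman allocation: nₕ = n·NₕSₕ / Σⱼ NⱼSⱼ.
Σ NⱼSⱼ = 17959·93.7 + 8672·394 = 5.0995263 × 10^6.
n_{Nonprofit} = 1800·17959·93.7 / (5.0995263 × 10^6) = 594.0.

594.0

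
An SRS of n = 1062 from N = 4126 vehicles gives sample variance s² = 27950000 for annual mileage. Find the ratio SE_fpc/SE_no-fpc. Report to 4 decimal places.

f = n/N = 1062/4126 = 0.25739215.
SE_no-fpc = √(s²/n) = 162.22906; SE_fpc = √((1−f)s²/n) = 139.8004.
Ratio = √(1−f) = 0.86174698.

0.8617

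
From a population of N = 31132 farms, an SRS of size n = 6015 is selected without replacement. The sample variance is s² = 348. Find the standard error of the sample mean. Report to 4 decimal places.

0.2160

Under SRS without replacement, Var(ȳ) = (1 − f)·s²/n with f = n/N = 6015/31132 = 0.19320956.
Var(ȳ) = (1 − 0.19320956)·348/6015 = 0.80679044·0.057855362 = 0.046677153.
SE(ȳ) = √(0.046677153) = 0.2160.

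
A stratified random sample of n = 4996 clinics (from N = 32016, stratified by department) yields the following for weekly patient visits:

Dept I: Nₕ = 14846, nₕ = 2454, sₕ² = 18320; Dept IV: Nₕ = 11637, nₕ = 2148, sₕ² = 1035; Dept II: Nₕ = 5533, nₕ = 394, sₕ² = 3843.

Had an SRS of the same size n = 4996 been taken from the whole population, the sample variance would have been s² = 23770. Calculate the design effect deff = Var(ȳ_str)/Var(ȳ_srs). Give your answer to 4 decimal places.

0.4140

Var(ȳ_str) = Σ Wₕ²(1−fₕ)sₕ²/nₕ with Wₕ = Nₕ/32016:
  Dept I: (14846/32016)²·(1−2454/14846)·18320/2454 = 1.3398853
  Dept IV: (11637/32016)²·(1−2148/11637)·1035/2148 = 0.051907894
  Dept II: (5533/32016)²·(1−394/5533)·3843/394 = 0.27056979
  → Var(ȳ_str) = 1.662363.
Var(ȳ_srs) = (1 − 4996/32016)·23770/4996 = 4.015365.
deff = 1.662363 / 4.015365 = 0.4140.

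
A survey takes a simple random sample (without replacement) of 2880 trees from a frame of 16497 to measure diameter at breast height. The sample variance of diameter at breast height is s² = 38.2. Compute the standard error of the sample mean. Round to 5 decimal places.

Under SRS without replacement, Var(ȳ) = (1 − f)·s²/n with f = n/N = 2880/16497 = 0.17457720.
Var(ȳ) = (1 − 0.17457720)·38.2/2880 = 0.82542280·0.013263889 = 0.010948316.
SE(ȳ) = √(0.010948316) = 0.10463.

0.10463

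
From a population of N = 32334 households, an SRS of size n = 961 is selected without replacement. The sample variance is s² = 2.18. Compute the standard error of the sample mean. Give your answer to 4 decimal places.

Under SRS without replacement, Var(ȳ) = (1 − f)·s²/n with f = n/N = 961/32334 = 0.02972104.
Var(ȳ) = (1 − 0.02972104)·2.18/961 = 0.97027896·0.0022684703 = 0.0022010491.
SE(ȳ) = √(0.0022010491) = 0.0469.

0.0469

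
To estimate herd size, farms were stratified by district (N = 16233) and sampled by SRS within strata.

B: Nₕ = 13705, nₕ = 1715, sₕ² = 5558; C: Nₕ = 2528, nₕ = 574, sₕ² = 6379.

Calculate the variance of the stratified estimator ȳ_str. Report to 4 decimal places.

2.2293

Var(ȳ_str) = Σₕ Wₕ²(1 − fₕ)sₕ²/nₕ with Wₕ = Nₕ/N, N = 16233.
B: Wₕ = 0.84426785; term = 0.84426785²·(1 − 0.12513681)·5558/1715 = 2.0209476.
C: Wₕ = 0.15573215; term = 0.15573215²·(1 − 0.22705696)·6379/574 = 0.20832662.
Sum = 2.2292742.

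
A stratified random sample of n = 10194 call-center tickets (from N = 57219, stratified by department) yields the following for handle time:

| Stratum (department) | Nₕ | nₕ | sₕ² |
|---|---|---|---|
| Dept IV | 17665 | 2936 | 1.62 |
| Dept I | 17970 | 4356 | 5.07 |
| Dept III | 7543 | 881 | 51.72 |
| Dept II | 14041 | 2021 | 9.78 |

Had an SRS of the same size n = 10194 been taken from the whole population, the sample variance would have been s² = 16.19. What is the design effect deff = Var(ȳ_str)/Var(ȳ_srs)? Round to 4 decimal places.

0.9817

Var(ȳ_str) = Σ Wₕ²(1−fₕ)sₕ²/nₕ with Wₕ = Nₕ/57219:
  Dept IV: (17665/57219)²·(1−2936/17665)·1.62/2936 = 4.384957 × 10^-5
  Dept I: (17970/57219)²·(1−4356/17970)·5.07/4356 = 8.6970784 × 10^-5
  Dept III: (7543/57219)²·(1−881/7543)·51.72/881 = 9.01054 × 10^-4
  Dept II: (14041/57219)²·(1−2021/14041)·9.78/2021 = 2.4945633 × 10^-4
  → Var(ȳ_str) = 0.0012813307.
Var(ȳ_srs) = (1 − 10194/57219)·16.19/10194 = 0.0013052412.
deff = 0.0012813307 / 0.0013052412 = 0.9817.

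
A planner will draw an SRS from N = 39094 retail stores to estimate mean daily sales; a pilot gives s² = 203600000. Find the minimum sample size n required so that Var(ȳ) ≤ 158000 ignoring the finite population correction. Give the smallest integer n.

1289

Without fpc, n₀ = s²/D = 203600000/158000 = 1288.6076.
Rounding up, n = 1289.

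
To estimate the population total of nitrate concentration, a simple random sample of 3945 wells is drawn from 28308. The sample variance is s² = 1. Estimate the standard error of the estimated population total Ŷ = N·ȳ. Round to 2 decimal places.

418.12

Var(Ŷ) = N²·Var(ȳ) = N²·(1 − n/N)·s²/n.
f = 3945/28308 = 0.13935990; Var(ȳ) = 0.86064010·1/3945 = 2.1815972 × 10^-4.
Var(Ŷ) = 28308² · (2.1815972 × 10^-4) = 174820.73.
SE(Ŷ) = √(174820.73) = 418.12.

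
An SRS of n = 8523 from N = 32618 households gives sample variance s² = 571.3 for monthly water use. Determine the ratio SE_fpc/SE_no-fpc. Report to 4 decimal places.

0.8595

f = n/N = 8523/32618 = 0.26129744.
SE_no-fpc = √(s²/n) = 0.25890228; SE_fpc = √((1−f)s²/n) = 0.22252083.
Ratio = √(1−f) = 0.85947807.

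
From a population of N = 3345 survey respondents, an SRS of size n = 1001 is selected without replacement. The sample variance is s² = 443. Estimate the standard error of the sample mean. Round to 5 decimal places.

Under SRS without replacement, Var(ȳ) = (1 − f)·s²/n with f = n/N = 1001/3345 = 0.29925262.
Var(ȳ) = (1 − 0.29925262)·443/1001 = 0.70074738·0.44255744 = 0.31012097.
SE(ȳ) = √(0.31012097) = 0.55689.

0.55689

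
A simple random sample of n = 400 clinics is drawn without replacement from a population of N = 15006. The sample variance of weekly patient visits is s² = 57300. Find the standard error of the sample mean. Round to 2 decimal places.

Under SRS without replacement, Var(ȳ) = (1 − f)·s²/n with f = n/N = 400/15006 = 0.02665600.
Var(ȳ) = (1 − 0.02665600)·57300/400 = 0.97334400·143.25 = 139.43153.
SE(ȳ) = √(139.43153) = 11.81.

11.81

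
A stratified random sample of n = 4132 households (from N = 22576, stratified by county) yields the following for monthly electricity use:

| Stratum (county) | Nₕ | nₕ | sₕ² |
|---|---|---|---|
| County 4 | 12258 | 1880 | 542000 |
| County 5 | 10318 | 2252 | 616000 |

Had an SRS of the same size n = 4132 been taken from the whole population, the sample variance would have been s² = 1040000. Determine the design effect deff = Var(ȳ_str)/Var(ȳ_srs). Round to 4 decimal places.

0.5672

Var(ȳ_str) = Σ Wₕ²(1−fₕ)sₕ²/nₕ with Wₕ = Nₕ/22576:
  County 4: (12258/22576)²·(1−1880/12258)·542000/1880 = 71.958272
  County 5: (10318/22576)²·(1−2252/10318)·616000/2252 = 44.665487
  → Var(ȳ_str) = 116.62376.
Var(ȳ_srs) = (1 − 4132/22576)·1040000/4132 = 205.62748.
deff = 116.62376 / 205.62748 = 0.5672.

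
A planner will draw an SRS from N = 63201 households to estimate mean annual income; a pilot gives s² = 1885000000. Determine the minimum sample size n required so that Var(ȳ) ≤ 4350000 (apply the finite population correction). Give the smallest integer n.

Without fpc, n₀ = s²/D = 1885000000/4350000 = 433.3333.
With fpc, (1 − n/N)·s²/n ≤ D requires n ≥ n₀/(1 + n₀/N) = 433.3333/(1 + 433.3333/63201) = 430.3824.
Rounding up, n = 431.

431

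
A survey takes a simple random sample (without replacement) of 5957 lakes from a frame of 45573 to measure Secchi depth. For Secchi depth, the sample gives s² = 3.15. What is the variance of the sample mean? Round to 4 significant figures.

Under SRS without replacement, Var(ȳ) = (1 − f)·s²/n with f = n/N = 5957/45573 = 0.13071336.
Var(ȳ) = (1 − 0.13071336)·3.15/5957 = 0.86928664·5.2878966 × 10^-4 = 4.5966979 × 10^-4.

4.597 × 10^-4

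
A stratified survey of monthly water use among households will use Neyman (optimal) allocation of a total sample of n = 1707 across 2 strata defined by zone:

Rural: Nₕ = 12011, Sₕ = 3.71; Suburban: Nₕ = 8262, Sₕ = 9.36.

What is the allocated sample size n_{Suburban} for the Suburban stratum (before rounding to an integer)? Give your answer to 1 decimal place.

Neyman allocation: nₕ = n·NₕSₕ / Σⱼ NⱼSⱼ.
Σ NⱼSⱼ = 12011·3.71 + 8262·9.36 = 121893.13.
n_{Suburban} = 1707·8262·9.36 / 121893.13 = 1083.0.

1083.0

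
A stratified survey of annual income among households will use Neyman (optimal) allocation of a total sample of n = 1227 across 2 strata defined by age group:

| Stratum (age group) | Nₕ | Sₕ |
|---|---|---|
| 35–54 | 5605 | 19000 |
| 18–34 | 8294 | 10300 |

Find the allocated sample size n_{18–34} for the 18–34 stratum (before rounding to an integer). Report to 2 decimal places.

546.16

Neyman allocation: nₕ = n·NₕSₕ / Σⱼ NⱼSⱼ.
Σ NⱼSⱼ = 5605·19000 + 8294·10300 = 1.919232 × 10^8.
n_{18–34} = 1227·8294·10300 / (1.919232 × 10^8) = 546.16.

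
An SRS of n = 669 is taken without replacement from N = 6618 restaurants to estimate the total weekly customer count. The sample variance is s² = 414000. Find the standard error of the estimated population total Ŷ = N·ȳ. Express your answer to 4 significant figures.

Var(Ŷ) = N²·Var(ȳ) = N²·(1 − n/N)·s²/n.
f = 669/6618 = 0.10108794; Var(ȳ) = 0.89891206·414000/669 = 556.27742.
Var(Ŷ) = 6618² · 556.27742 = 2.4363796 × 10^10.
SE(Ŷ) = √(2.4363796 × 10^10) = 156100.

156100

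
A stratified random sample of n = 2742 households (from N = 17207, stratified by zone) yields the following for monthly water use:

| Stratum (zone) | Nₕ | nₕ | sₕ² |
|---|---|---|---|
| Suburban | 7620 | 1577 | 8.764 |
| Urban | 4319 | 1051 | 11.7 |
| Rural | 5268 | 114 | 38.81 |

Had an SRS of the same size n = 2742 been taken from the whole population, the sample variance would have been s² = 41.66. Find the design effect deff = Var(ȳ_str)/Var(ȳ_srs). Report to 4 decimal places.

Var(ȳ_str) = Σ Wₕ²(1−fₕ)sₕ²/nₕ with Wₕ = Nₕ/17207:
  Suburban: (7620/17207)²·(1−1577/7620)·8.764/1577 = 8.6430679 × 10^-4
  Urban: (4319/17207)²·(1−1051/4319)·11.7/1051 = 5.3068655 × 10^-4
  Rural: (5268/17207)²·(1−114/5268)·38.81/114 = 0.031218976
  → Var(ȳ_str) = 0.032613969.
Var(ȳ_srs) = (1 − 2742/17207)·41.66/2742 = 0.012772182.
deff = 0.032613969 / 0.012772182 = 2.5535.

2.5535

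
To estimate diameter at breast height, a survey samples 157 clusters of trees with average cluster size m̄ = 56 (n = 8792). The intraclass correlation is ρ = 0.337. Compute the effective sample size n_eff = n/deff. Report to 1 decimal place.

450.1

deff = 1 + (56 − 1)·0.337 = 1 + 18.535 = 19.535.
n_eff = 8792 / 19.535 = 450.1.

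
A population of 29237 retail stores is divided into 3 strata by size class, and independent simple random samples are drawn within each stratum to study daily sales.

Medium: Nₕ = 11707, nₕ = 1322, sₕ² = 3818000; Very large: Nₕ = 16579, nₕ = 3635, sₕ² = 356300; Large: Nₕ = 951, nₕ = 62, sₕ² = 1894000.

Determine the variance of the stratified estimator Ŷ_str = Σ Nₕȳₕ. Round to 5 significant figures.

Var(Ŷ_str) = Σₕ Nₕ²(1 − fₕ)sₕ²/nₕ.
Medium: 11707²·(1 − 1322/11707)·3818000/1322 = 3.5112082 × 10^11.
Very large: 16579²·(1 − 3635/16579)·356300/3635 = 2.1034793 × 10^10.
Large: 951²·(1 − 62/951)·1894000/62 = 2.5826798 × 10^10.
Sum = 3.9798241 × 10^11.

3.9798 × 10^11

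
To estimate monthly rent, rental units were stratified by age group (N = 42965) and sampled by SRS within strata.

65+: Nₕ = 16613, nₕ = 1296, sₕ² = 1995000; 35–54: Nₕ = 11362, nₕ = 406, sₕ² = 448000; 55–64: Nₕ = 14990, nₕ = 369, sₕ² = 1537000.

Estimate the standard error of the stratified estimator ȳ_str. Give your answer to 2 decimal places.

27.95

Var(ȳ_str) = Σₕ Wₕ²(1 − fₕ)sₕ²/nₕ with Wₕ = Nₕ/N, N = 42965.
65+: Wₕ = 0.38666356; term = 0.38666356²·(1 − 0.07801120)·1995000/1296 = 212.19251.
35–54: Wₕ = 0.26444781; term = 0.26444781²·(1 − 0.03573315)·448000/406 = 74.409632.
55–64: Wₕ = 0.34888863; term = 0.34888863²·(1 − 0.02461641)·1537000/369 = 494.53448.
Sum = 781.13662.
SE = √(781.13662) = 27.95.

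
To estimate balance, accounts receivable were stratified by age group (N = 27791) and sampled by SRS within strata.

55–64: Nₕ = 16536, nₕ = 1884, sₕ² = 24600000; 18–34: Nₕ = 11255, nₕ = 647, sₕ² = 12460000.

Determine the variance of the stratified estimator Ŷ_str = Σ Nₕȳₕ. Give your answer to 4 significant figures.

Var(Ŷ_str) = Σₕ Nₕ²(1 − fₕ)sₕ²/nₕ.
55–64: 16536²·(1 − 1884/16536)·24600000/1884 = 3.1636001 × 10^12.
18–34: 11255²·(1 − 647/11255)·12460000/647 = 2.2992848 × 10^12.
Sum = 5.4628849 × 10^12.

5.463 × 10^12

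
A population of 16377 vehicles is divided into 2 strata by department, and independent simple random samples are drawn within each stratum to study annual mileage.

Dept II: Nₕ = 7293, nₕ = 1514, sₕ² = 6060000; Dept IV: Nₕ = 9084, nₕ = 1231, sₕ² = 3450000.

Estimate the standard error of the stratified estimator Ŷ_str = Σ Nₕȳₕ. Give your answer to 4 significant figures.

Var(Ŷ_str) = Σₕ Nₕ²(1 − fₕ)sₕ²/nₕ.
Dept II: 7293²·(1 − 1514/7293)·6060000/1514 = 1.6869634 × 10^11.
Dept IV: 9084²·(1 − 1231/9084)·3450000/1231 = 1.9992807 × 10^11.
Sum = 3.6862441 × 10^11.
SE = √(3.6862441 × 10^11) = 607100.

607100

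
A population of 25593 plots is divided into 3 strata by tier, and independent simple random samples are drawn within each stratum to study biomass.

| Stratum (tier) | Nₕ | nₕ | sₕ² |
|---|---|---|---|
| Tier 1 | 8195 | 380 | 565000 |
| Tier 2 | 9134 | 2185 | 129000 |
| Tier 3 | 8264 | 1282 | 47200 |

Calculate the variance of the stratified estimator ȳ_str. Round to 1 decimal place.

154.3

Var(ȳ_str) = Σₕ Wₕ²(1 − fₕ)sₕ²/nₕ with Wₕ = Nₕ/N, N = 25593.
Tier 1: Wₕ = 0.32020474; term = 0.32020474²·(1 − 0.04636974)·565000/380 = 145.37857.
Tier 2: Wₕ = 0.35689446; term = 0.35689446²·(1 − 0.23921612)·129000/2185 = 5.7210955.
Tier 3: Wₕ = 0.32290079; term = 0.32290079²·(1 − 0.15513069)·47200/1282 = 3.2432598.
Sum = 154.34293.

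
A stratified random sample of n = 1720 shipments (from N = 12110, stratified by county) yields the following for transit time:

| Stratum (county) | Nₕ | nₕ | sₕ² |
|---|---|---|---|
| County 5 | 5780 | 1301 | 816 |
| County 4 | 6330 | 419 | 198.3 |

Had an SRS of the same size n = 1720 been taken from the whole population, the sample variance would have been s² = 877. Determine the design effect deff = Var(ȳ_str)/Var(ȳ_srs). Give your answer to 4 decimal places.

0.5291

Var(ȳ_str) = Σ Wₕ²(1−fₕ)sₕ²/nₕ with Wₕ = Nₕ/12110:
  County 5: (5780/12110)²·(1−1301/5780)·816/1301 = 0.11072189
  County 4: (6330/12110)²·(1−419/6330)·198.3/419 = 0.12074943
  → Var(ȳ_str) = 0.23147132.
Var(ȳ_srs) = (1 − 1720/12110)·877/1720 = 0.43746423.
deff = 0.23147132 / 0.43746423 = 0.5291.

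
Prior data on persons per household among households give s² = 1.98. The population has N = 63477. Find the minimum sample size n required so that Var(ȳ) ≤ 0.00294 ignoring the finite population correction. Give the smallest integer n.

Without fpc, n₀ = s²/D = 1.98/0.00294 = 673.4694.
Rounding up, n = 674.

674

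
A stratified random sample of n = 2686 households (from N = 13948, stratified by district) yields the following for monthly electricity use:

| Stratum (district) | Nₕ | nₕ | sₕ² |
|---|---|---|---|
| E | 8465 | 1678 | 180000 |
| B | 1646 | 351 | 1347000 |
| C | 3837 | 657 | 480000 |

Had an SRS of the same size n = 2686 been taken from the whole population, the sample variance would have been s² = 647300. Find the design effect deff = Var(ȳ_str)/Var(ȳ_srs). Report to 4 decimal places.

0.6144

Var(ȳ_str) = Σ Wₕ²(1−fₕ)sₕ²/nₕ with Wₕ = Nₕ/13948:
  E: (8465/13948)²·(1−1678/8465)·180000/1678 = 31.678272
  B: (1646/13948)²·(1−351/1646)·1347000/351 = 42.047115
  C: (3837/13948)²·(1−657/3837)·480000/657 = 45.82167
  → Var(ȳ_str) = 119.54706.
Var(ȳ_srs) = (1 − 2686/13948)·647300/2686 = 194.58223.
deff = 119.54706 / 194.58223 = 0.6144.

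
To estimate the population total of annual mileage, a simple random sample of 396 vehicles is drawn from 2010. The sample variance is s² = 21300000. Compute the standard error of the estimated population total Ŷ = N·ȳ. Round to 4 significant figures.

417700

Var(Ŷ) = N²·Var(ȳ) = N²·(1 − n/N)·s²/n.
f = 396/2010 = 0.19701493; Var(ȳ) = 0.80298507·21300000/396 = 43190.864.
Var(Ŷ) = 2010² · 43190.864 = 1.7449541 × 10^11.
SE(Ŷ) = √(1.7449541 × 10^11) = 417700.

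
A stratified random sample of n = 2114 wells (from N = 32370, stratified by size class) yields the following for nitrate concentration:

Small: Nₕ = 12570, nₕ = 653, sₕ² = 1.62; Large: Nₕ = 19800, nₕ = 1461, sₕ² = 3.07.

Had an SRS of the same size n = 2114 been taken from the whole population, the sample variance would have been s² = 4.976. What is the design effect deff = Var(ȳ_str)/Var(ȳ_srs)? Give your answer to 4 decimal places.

0.4922

Var(ȳ_str) = Σ Wₕ²(1−fₕ)sₕ²/nₕ with Wₕ = Nₕ/32370:
  Small: (12570/32370)²·(1−653/12570)·1.62/653 = 3.5466526 × 10^-4
  Large: (19800/32370)²·(1−1461/19800)·3.07/1461 = 7.2818814 × 10^-4
  → Var(ȳ_str) = 0.0010828534.
Var(ȳ_srs) = (1 − 2114/32370)·4.976/2114 = 0.002200109.
deff = 0.0010828534 / 0.002200109 = 0.4922.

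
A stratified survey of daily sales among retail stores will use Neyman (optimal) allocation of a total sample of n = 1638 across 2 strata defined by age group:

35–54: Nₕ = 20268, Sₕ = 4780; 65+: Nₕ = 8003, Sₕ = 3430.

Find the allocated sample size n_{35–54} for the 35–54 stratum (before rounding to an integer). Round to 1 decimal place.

1276.4

Neyman allocation: nₕ = n·NₕSₕ / Σⱼ NⱼSⱼ.
Σ NⱼSⱼ = 20268·4780 + 8003·3430 = 1.2433133 × 10^8.
n_{35–54} = 1638·20268·4780 / (1.2433133 × 10^8) = 1276.4.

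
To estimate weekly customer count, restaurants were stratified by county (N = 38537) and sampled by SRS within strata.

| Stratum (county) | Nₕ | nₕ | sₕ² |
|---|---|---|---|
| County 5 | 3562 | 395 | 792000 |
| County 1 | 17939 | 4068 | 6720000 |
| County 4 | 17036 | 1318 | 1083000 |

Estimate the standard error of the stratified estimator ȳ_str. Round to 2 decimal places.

Var(ȳ_str) = Σₕ Wₕ²(1 − fₕ)sₕ²/nₕ with Wₕ = Nₕ/N, N = 38537.
County 5: Wₕ = 0.09243065; term = 0.09243065²·(1 − 0.11089276)·792000/395 = 15.230503.
County 1: Wₕ = 0.46550069; term = 0.46550069²·(1 − 0.22676849)·6720000/4068 = 276.78243.
County 4: Wₕ = 0.44206866; term = 0.44206866²·(1 − 0.07736558)·1083000/1318 = 148.15699.
Sum = 440.16992.
SE = √(440.16992) = 20.98.

20.98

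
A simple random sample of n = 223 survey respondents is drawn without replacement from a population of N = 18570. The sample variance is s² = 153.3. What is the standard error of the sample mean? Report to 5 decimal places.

Under SRS without replacement, Var(ȳ) = (1 − f)·s²/n with f = n/N = 223/18570 = 0.01200862.
Var(ȳ) = (1 − 0.01200862)·153.3/223 = 0.98799138·0.68744395 = 0.6791887.
SE(ȳ) = √(0.6791887) = 0.82413.

0.82413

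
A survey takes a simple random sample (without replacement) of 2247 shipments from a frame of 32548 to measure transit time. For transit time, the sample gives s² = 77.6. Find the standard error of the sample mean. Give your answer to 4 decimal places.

Under SRS without replacement, Var(ȳ) = (1 − f)·s²/n with f = n/N = 2247/32548 = 0.06903650.
Var(ȳ) = (1 − 0.06903650)·77.6/2247 = 0.93096350·0.034534935 = 0.032150764.
SE(ȳ) = √(0.032150764) = 0.1793.

0.1793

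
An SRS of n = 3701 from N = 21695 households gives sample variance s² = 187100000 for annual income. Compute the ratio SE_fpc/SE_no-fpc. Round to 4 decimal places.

0.9107

f = n/N = 3701/21695 = 0.17059230.
SE_no-fpc = √(s²/n) = 224.84195; SE_fpc = √((1−f)s²/n) = 204.76767.
Ratio = √(1−f) = 0.91071823.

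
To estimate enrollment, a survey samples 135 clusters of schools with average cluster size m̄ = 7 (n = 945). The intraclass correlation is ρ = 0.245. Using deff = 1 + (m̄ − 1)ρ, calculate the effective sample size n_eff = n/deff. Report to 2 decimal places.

382.59

deff = 1 + (7 − 1)·0.245 = 1 + 1.47 = 2.47.
n_eff = 945 / 2.47 = 382.59.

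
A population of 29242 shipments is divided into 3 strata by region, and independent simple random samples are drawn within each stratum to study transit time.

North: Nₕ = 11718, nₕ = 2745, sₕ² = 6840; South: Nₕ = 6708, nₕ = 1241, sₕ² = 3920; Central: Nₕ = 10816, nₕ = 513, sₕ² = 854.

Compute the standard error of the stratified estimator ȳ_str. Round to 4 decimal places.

Var(ȳ_str) = Σₕ Wₕ²(1 − fₕ)sₕ²/nₕ with Wₕ = Nₕ/N, N = 29242.
North: Wₕ = 0.40072498; term = 0.40072498²·(1 − 0.23425499)·6840/2745 = 0.30640142.
South: Wₕ = 0.22939607; term = 0.22939607²·(1 − 0.18500298)·3920/1241 = 0.13546973.
Central: Wₕ = 0.36987894; term = 0.36987894²·(1 − 0.04742973)·854/513 = 0.21694854.
Sum = 0.65881969.
SE = √(0.65881969) = 0.8117.

0.8117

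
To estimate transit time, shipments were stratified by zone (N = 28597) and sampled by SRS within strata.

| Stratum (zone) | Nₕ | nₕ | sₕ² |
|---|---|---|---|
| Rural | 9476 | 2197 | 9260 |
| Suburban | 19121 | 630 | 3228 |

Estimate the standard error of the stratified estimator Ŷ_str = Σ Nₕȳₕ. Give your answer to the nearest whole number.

45851

Var(Ŷ_str) = Σₕ Nₕ²(1 − fₕ)sₕ²/nₕ.
Rural: 9476²·(1 − 2197/9476)·9260/2197 = 2.9072187 × 10^8.
Suburban: 19121²·(1 − 630/19121)·3228/630 = 1.8116069 × 10^9.
Sum = 2.1023288 × 10^9.
SE = √(2.1023288 × 10^9) = 45851.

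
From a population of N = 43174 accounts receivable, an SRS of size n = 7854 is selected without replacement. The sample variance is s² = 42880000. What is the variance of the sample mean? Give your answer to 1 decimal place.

Under SRS without replacement, Var(ȳ) = (1 − f)·s²/n with f = n/N = 7854/43174 = 0.18191504.
Var(ȳ) = (1 − 0.18191504)·42880000/7854 = 0.81808496·5459.6384 = 4466.4481.

4466.4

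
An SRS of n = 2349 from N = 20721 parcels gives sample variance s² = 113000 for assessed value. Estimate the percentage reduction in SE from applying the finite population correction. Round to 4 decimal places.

5.8386

f = n/N = 2349/20721 = 0.11336325.
SE_no-fpc = √(s²/n) = 6.9358184; SE_fpc = √((1−f)s²/n) = 6.530863.
Ratio = √(1−f) = 0.94161390. Reduction = 100·(1 − 0.94161390) = 5.8386%.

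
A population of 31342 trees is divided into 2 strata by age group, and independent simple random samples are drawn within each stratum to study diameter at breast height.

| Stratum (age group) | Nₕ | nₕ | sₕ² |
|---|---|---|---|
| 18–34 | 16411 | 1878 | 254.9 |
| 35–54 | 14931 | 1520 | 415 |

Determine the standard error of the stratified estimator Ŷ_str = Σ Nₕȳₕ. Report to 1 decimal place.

9329.6

Var(Ŷ_str) = Σₕ Nₕ²(1 − fₕ)sₕ²/nₕ.
18–34: 16411²·(1 − 1878/16411)·254.9/1878 = 3.237163 × 10^7.
35–54: 14931²·(1 − 1520/14931)·415/1520 = 5.4670691 × 10^7.
Sum = 8.7042321 × 10^7.
SE = √(8.7042321 × 10^7) = 9329.6.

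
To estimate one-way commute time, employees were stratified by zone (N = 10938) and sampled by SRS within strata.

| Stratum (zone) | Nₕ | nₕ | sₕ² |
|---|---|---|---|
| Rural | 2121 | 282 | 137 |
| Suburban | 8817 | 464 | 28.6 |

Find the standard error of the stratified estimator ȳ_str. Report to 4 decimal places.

Var(ȳ_str) = Σₕ Wₕ²(1 − fₕ)sₕ²/nₕ with Wₕ = Nₕ/N, N = 10938.
Rural: Wₕ = 0.19391114; term = 0.19391114²·(1 − 0.13295615)·137/282 = 0.015838645.
Suburban: Wₕ = 0.80608886; term = 0.80608886²·(1 − 0.05262561)·28.6/464 = 0.037943338.
Sum = 0.053781983.
SE = √(0.053781983) = 0.2319.

0.2319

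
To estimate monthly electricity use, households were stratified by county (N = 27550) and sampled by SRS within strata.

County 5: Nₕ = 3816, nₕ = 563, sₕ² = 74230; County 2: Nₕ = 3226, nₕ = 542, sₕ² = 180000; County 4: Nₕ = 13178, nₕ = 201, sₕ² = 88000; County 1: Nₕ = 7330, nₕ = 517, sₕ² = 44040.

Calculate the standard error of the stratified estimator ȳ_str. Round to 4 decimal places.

Var(ȳ_str) = Σₕ Wₕ²(1 − fₕ)sₕ²/nₕ with Wₕ = Nₕ/N, N = 27550.
County 5: Wₕ = 0.13851180; term = 0.13851180²·(1 − 0.14753669)·74230/563 = 2.1563551.
County 2: Wₕ = 0.11709619; term = 0.11709619²·(1 − 0.16800992)·180000/542 = 3.7885837.
County 4: Wₕ = 0.47833031; term = 0.47833031²·(1 − 0.01525269)·88000/201 = 98.643214.
County 1: Wₕ = 0.26606171; term = 0.26606171²·(1 − 0.07053206)·44040/517 = 5.6047459.
Sum = 110.1929.
SE = √(110.1929) = 10.4973.

10.4973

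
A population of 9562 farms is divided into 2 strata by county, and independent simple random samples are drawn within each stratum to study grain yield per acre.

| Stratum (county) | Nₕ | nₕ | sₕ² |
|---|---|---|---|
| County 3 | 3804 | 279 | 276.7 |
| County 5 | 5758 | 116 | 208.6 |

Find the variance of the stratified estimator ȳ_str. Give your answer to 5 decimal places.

Var(ȳ_str) = Σₕ Wₕ²(1 − fₕ)sₕ²/nₕ with Wₕ = Nₕ/N, N = 9562.
County 3: Wₕ = 0.39782472; term = 0.39782472²·(1 − 0.07334385)·276.7/279 = 0.14544778.
County 5: Wₕ = 0.60217528; term = 0.60217528²·(1 − 0.02014588)·208.6/116 = 0.63894515.
Sum = 0.78439293.

0.78439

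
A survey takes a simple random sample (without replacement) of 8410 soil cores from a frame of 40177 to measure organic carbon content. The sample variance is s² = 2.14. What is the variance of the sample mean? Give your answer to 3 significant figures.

Under SRS without replacement, Var(ȳ) = (1 − f)·s²/n with f = n/N = 8410/40177 = 0.20932374.
Var(ȳ) = (1 − 0.20932374)·2.14/8410 = 0.79067626·2.5445898 × 10^-4 = 2.0119467 × 10^-4.

2.01 × 10^-4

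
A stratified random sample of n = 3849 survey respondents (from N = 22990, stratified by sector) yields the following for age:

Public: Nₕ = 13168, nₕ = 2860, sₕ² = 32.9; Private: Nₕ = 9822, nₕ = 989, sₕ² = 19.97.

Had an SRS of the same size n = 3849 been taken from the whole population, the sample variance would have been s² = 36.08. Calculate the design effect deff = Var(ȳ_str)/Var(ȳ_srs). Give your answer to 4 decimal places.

Var(ȳ_str) = Σ Wₕ²(1−fₕ)sₕ²/nₕ with Wₕ = Nₕ/22990:
  Public: (13168/22990)²·(1−2860/13168)·32.9/2860 = 0.0029542426
  Private: (9822/22990)²·(1−989/9822)·19.97/989 = 0.003314454
  → Var(ȳ_str) = 0.0062686966.
Var(ȳ_srs) = (1 − 3849/22990)·36.08/3849 = 0.0078044854.
deff = 0.0062686966 / 0.0078044854 = 0.8032.

0.8032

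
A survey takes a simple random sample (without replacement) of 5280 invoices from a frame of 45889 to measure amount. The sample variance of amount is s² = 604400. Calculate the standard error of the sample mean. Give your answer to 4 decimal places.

10.0647

Under SRS without replacement, Var(ȳ) = (1 − f)·s²/n with f = n/N = 5280/45889 = 0.11506025.
Var(ȳ) = (1 − 0.11506025)·604400/5280 = 0.88493975·114.4697 = 101.29878.
SE(ȳ) = √(101.29878) = 10.0647.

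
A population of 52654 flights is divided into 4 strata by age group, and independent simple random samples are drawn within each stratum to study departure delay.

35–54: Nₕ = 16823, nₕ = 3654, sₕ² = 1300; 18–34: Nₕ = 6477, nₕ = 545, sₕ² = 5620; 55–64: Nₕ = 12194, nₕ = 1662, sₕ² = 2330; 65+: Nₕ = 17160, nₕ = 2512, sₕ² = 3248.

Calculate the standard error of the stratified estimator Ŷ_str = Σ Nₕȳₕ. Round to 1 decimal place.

31306.1

Var(Ŷ_str) = Σₕ Nₕ²(1 − fₕ)sₕ²/nₕ.
35–54: 16823²·(1 − 3654/16823)·1300/3654 = 7.8819024 × 10^7.
18–34: 6477²·(1 − 545/6477)·5620/545 = 3.9620035 × 10^8.
55–64: 12194²·(1 − 1662/12194)·2330/1662 = 1.8004536 × 10^8.
65+: 17160²·(1 − 2512/17160)·3248/2512 = 3.2500647 × 10^8.
Sum = 9.800712 × 10^8.
SE = √(9.800712 × 10^8) = 31306.1.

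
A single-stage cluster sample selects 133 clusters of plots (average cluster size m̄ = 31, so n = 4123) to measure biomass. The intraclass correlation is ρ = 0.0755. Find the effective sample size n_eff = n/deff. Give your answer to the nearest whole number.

1263

deff = 1 + (31 − 1)·0.0755 = 1 + 2.265 = 3.265.
n_eff = 4123 / 3.265 = 1263.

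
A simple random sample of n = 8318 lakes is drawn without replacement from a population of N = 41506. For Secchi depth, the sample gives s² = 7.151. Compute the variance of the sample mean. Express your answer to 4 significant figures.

Under SRS without replacement, Var(ȳ) = (1 − f)·s²/n with f = n/N = 8318/41506 = 0.20040476.
Var(ȳ) = (1 − 0.20040476)·7.151/8318 = 0.79959524·8.5970185 × 10^-4 = 6.8741351 × 10^-4.

6.874 × 10^-4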